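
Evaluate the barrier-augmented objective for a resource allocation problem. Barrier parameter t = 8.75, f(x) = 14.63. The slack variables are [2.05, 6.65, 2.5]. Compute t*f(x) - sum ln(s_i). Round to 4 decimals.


Step 1: Compute log-barrier.
ln values: [0.7178, 1.8946, 0.9163]
phi = -(0.7178 + 1.8946 + 0.9163) = -3.5287
Step 2: Compute augmented objective.
t*f(x) = 8.75*14.63 = 128.0125
Total = 128.0125 - 3.5287 = 124.4838


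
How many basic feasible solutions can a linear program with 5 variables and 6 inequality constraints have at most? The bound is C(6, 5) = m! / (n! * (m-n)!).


Each vertex corresponds to some choice of n active constraints out of m, so the number of vertices is at most C(m, n) = m! / (n!(m-n)!).
m = 6, n = 5
Numerator: 6 * 5 * 4 * 3 * 2
Denominator: 5! = 120
C(6, 5) = 6


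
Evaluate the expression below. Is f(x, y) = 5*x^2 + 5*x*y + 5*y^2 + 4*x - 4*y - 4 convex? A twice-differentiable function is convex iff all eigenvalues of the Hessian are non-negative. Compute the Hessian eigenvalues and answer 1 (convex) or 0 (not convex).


The Hessian of f(x,y) = 5*x^2 + 5*x*y + 5*y^2 + 4*x - 4*y - 4 is:
H = [[10, 5], [5, 10]]
Trace = 10 + 10 = 20
Determinant = 10*10 - (5)^2 = 75
Discriminant = (20)^2 - 4*75 = 100.0
Eigenvalues: lambda_1 = 5.0, lambda_2 = 15.0
The function is convex.

1


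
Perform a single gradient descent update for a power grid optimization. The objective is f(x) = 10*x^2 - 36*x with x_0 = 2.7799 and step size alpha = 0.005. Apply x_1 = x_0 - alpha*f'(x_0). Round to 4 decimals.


We compute the gradient at x_0 and apply the update.
f'(x) = 20*x - 36
f'(2.7799) = 20*2.7799 - 36 = 19.598
x_1 = 2.7799 - 0.005*19.598 = 2.6819


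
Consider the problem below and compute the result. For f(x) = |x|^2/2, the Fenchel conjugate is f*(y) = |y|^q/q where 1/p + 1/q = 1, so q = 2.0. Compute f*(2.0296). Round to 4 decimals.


The conjugate exponent q satisfies 1/p + 1/q = 1.
p = 2, so q = 2/(2 - 1) = 2.0
|y|^q = 2.0296^2.0 = 4.1193
f*(2.0296) = 4.1193 / 2.0 = 2.0596


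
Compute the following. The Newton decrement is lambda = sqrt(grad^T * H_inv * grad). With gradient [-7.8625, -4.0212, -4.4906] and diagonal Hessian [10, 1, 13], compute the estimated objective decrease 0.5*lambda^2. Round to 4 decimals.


Step 1: H is diagonal, so H^(-1) * g = [-0.7863, -4.0212, -0.3454].
Step 2: g^T H^(-1) g = sum_i g_i^2 / H_ii
  = (-7.8625)^2/10 + (-4.0212)^2/1 + (-4.4906)^2/13
  = 6.1819 + 16.17 + 1.5512 = 23.9031
Step 3: Objective decrease = 0.5 * g^T H^(-1) g = 11.9516


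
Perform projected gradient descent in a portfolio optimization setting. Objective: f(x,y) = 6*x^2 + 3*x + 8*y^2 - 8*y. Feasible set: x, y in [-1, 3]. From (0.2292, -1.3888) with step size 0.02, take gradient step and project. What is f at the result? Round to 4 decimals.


Step 1: Compute gradient at (0.2292, -1.3888).
grad_x = 2*6*0.2292 + 3 = 5.7504
grad_y = 2*8*-1.3888 - 8 = -30.2208
Step 2: Gradient step.
x_raw = 0.2292 - 0.02*5.7504 = 0.1142
y_raw = -1.3888 - 0.02*-30.2208 = -0.7844
Step 3: Project onto [-1, 3].
x_proj = clip(0.1142) = 0.1142
y_proj = clip(-0.7844) = -0.7844
Step 4: Evaluate f.
f(0.1142, -0.7844) = 11.618


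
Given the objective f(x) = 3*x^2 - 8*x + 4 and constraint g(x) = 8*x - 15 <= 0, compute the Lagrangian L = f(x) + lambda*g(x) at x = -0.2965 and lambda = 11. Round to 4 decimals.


Step 1: Evaluate f(x).
f(-0.2965) = 3*(-0.2965)^2 - 8*(-0.2965) + 4 = 6.6357
Step 2: Evaluate g(x).
g(-0.2965) = 8*-0.2965 - 15 = -17.372
Step 3: Compute Lagrangian.
L = 6.6357 + 11*-17.372 = -184.4563


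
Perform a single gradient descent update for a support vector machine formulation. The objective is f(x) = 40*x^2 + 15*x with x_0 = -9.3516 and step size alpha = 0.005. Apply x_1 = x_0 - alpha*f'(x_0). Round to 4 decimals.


We compute the gradient at x_0 and apply the update.
f'(x) = 80*x + 15
f'(-9.3516) = 80*-9.3516 + 15 = -733.128
x_1 = -9.3516 - 0.005*-733.128 = -5.686


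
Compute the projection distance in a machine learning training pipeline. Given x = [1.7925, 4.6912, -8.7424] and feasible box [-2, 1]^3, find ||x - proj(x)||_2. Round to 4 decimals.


Project each component onto [-2, 1].
clip(1.7925) = 1.0, clip(4.6912) = 1.0, clip(-8.7424) = -2.0
Projection = [1.0, 1.0, -2.0]
Squared diffs: [0.6281, 13.625, 45.46]
Distance = sqrt(59.7131) = 7.7274


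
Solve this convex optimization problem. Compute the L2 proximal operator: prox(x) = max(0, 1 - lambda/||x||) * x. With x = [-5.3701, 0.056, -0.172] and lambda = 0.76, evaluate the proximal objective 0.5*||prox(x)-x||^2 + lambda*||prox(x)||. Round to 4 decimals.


Step 1: Compute ||x||.
||x|| = 5.3731
Step 2: Compute scaling factor.
scale = max(0, 1 - 0.76/5.3731) = 0.8586
Step 3: prox(x) = [-4.6105, 0.0481, -0.1477]
||prox(x)|| = 4.6131
Step 4: Proximal objective.
0.5*||prox-x||^2 = 0.2888
lambda*||prox|| = 3.506
Total = 3.7948


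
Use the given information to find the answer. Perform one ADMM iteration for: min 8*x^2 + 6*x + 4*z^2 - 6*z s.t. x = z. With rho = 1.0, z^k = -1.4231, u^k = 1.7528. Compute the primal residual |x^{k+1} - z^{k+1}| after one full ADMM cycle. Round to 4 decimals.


ADMM iteration with rho = 1.0, z^k = -1.4231, u^k = 1.7528
Step 1: x-update.
Minimize 8*x^2 + 6*x + (1.0/2)*(x + 1.4231 + 1.7528)^2
FOC: (2*8 + 1.0)*x = -6 + 1.0*(-1.4231 - 1.7528)
x^{k+1} = -0.5398
Step 2: z-update.
Minimize 4*z^2 - 6*z + (1.0/2)*(-0.5398 - z + 1.7528)^2
FOC: (2*4 + 1.0)*z = 6 + 1.0*(-0.5398 + 1.7528)
z^{k+1} = 0.8014
Step 3: u-update.
u^{k+1} = 1.7528 - 0.5398 - 0.8014 = 0.4116
Step 4: Primal residual = |-0.5398 - 0.8014| = 1.3412


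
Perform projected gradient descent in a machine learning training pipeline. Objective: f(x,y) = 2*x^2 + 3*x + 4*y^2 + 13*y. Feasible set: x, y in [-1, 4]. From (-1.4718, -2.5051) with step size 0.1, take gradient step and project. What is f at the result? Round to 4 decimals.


Step 1: Compute gradient at (-1.4718, -2.5051).
grad_x = 2*2*-1.4718 + 3 = -2.8872
grad_y = 2*4*-2.5051 + 13 = -7.0408
Step 2: Gradient step.
x_raw = -1.4718 - 0.1*-2.8872 = -1.1831
y_raw = -2.5051 - 0.1*-7.0408 = -1.801
Step 3: Project onto [-1, 4].
x_proj = clip(-1.1831) = -1.0
y_proj = clip(-1.801) = -1.0
Step 4: Evaluate f.
f(-1.0, -1.0) = -10.0


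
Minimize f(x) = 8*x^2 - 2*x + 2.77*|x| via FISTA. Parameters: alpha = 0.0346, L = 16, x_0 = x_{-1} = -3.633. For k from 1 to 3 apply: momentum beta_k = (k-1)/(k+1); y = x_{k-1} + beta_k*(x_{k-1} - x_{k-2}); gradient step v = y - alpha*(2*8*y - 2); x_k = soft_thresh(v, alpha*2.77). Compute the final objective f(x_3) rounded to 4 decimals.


FISTA on f(x) = 8*x^2 - 2*x + 2.77*|x|
L = 16, alpha = 0.0346
Iteration 1: beta = 0.0, y = -3.633 + 0.0*(-3.633 + 3.633) = -3.633
  grad(y) = -60.128, v = y - alpha*grad = -1.5526
  prox(v) = soft_thresh(-1.5526, 0.0958) = -1.4567
Iteration 2: beta = 0.3333, y = -1.4567 + 0.3333*(-1.4567 + 3.633) = -0.7313
  grad(y) = -13.7009, v = y - alpha*grad = -0.2573
  prox(v) = soft_thresh(-0.2573, 0.0958) = -0.1614
Iteration 3: beta = 0.5, y = -0.1614 + 0.5*(-0.1614 + 1.4567) = 0.4862
  grad(y) = 5.7799, v = y - alpha*grad = 0.2863
  prox(v) = soft_thresh(0.2863, 0.0958) = 0.1904
f(x_3) = 8*0.1904^2 - 2*0.1904 + 2.77*|0.1904| = 0.4367


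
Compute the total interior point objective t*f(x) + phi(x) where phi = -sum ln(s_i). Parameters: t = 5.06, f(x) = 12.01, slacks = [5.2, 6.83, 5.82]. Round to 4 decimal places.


Step 1: Compute log-barrier.
ln values: [1.6487, 1.9213, 1.7613]
phi = -(1.6487 + 1.9213 + 1.7613) = -5.3313
Step 2: Compute augmented objective.
t*f(x) = 5.06*12.01 = 60.7706
Total = 60.7706 - 5.3313 = 55.4393


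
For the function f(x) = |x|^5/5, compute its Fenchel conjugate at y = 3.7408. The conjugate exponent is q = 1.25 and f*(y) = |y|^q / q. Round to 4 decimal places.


The conjugate exponent q satisfies 1/p + 1/q = 1.
p = 5, so q = 5/(5 - 1) = 1.25
|y|^q = 3.7408^1.25 = 5.2024
f*(3.7408) = 5.2024 / 1.25 = 4.1619


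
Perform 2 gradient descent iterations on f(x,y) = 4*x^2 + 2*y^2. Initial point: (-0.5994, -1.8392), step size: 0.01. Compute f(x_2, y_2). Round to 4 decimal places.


Gradient descent on f(x,y) = 4*x^2 + 2*y^2.
Starting point: (-0.5994, -1.8392), alpha = 0.01
Step 1: grad_x = 2*4*-0.5994 = -4.7952, grad_y = 2*2*-1.8392 = -7.3568
  x_1 = -0.5994 - 0.01*-4.7952 = -0.5514
  y_1 = -1.8392 - 0.01*-7.3568 = -1.7656
Step 2: grad_x = 2*4*-0.5514 = -4.4116, grad_y = 2*2*-1.7656 = -7.0625
  x_2 = -0.5514 - 0.01*-4.4116 = -0.5073
  y_2 = -1.7656 - 0.01*-7.0625 = -1.695
f(-0.5073, -1.695) = 4*(-0.5073)^2 + 2*(-1.695)^2 = 6.7756


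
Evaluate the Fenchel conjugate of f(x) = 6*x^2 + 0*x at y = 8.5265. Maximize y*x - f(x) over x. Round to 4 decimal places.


f*(y) = sup_x {y*x - a*x^2 - b*x} = sup_x {(y-b)*x - a*x^2}
FOC: (y - b) - 2a*x = 0 => x* = (y - b)/(2a)
x* = (8.5265 - 0)/(2*6) = 0.7105
f*(8.5265) = (y-b)^2/(4a) = (8.5265 - 0)^2/(4*6)
= 72.7012/24 = 3.0292


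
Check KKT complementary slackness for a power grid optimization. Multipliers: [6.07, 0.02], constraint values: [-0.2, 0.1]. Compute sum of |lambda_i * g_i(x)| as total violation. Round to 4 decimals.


KKT complementary slackness check:
lambda_1 * g_1 = 6.07 * -0.2 = -1.214
lambda_2 * g_2 = 0.02 * 0.1 = 0.002
Total violation = 1.214 + 0.002 = 1.216


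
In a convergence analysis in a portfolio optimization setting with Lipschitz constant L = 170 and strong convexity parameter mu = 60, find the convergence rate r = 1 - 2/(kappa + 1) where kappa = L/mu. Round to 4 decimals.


Step 1: Compute the condition number.
kappa = L/mu = 170/60 = 2.8333
Step 2: Compute the convergence rate.
r = 1 - 2/(kappa + 1) = 1 - 2*mu/(L + mu) = (L - mu)/(L + mu) = 110/230 = 0.4783


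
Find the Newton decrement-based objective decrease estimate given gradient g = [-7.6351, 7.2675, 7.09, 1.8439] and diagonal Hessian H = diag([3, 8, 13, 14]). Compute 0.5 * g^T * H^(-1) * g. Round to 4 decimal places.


Step 1: H is diagonal, so H^(-1) * g = [-2.545, 0.9084, 0.5454, 0.1317].
Step 2: g^T H^(-1) g = sum_i g_i^2 / H_ii
  = (-7.6351)^2/3 + (7.2675)^2/8 + (7.09)^2/13 + (1.8439)^2/14
  = 19.4316 + 6.6021 + 3.8668 + 0.2429 = 30.1433
Step 3: Objective decrease = 0.5 * g^T H^(-1) g = 15.0716


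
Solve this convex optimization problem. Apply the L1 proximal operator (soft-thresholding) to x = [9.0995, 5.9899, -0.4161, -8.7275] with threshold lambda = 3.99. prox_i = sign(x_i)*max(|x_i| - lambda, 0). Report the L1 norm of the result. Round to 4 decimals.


Soft-thresholding with lambda = 3.99:
prox(9.0995) = sign(9.0995)*max(|9.0995| - 3.99, 0) = 5.1095
prox(5.9899) = sign(5.9899)*max(|5.9899| - 3.99, 0) = 1.9999
prox(-0.4161) = sign(-0.4161)*max(|-0.4161| - 3.99, 0) = 0.0
prox(-8.7275) = sign(-8.7275)*max(|-8.7275| - 3.99, 0) = -4.7375
prox(x) = [5.1095, 1.9999, 0.0, -4.7375]
||prox(x)||_1 = 5.1095 + 1.9999 + 0.0 + 4.7375 = 11.8469


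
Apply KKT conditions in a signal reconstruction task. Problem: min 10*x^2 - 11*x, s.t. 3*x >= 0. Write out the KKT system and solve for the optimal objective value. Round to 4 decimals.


Step 1: Try lambda = 0 (constraint inactive).
Stationarity: 2*10*x - 11 = 0
x* = 11/(2*10) = 0.55
Check constraint: 3*0.55 = 1.65 >= 0 -- satisfied.
Step 2: Compute optimal value.
f(x*) = 10*0.55^2 - 11*0.55 = -3.025


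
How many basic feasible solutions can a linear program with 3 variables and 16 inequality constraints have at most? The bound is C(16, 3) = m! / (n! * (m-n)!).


Each vertex corresponds to some choice of n active constraints out of m, so the number of vertices is at most C(m, n) = m! / (n!(m-n)!).
m = 16, n = 3
Numerator: 16 * 15 * 14
Denominator: 3! = 6
C(16, 3) = 560


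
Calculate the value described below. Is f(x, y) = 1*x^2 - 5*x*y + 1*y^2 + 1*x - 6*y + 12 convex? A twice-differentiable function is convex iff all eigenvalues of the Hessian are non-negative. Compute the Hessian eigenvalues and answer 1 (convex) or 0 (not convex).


The Hessian of f(x,y) = 1*x^2 - 5*x*y + 1*y^2 + 1*x - 6*y + 12 is:
H = [[2, -5], [-5, 2]]
Trace = 2 + 2 = 4
Determinant = 2*2 - (-5)^2 = -21
Discriminant = (4)^2 - 4*-21 = 100.0
Eigenvalues: lambda_1 = -3.0, lambda_2 = 7.0
The function is not convex.

0


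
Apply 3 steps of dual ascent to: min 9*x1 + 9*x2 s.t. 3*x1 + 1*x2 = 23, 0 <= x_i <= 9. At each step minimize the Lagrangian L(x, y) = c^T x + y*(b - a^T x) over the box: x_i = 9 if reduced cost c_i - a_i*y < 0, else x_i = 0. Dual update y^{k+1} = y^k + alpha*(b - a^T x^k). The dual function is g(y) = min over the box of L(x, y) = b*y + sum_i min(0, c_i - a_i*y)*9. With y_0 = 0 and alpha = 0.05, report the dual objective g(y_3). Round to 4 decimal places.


Dual ascent for LP: min 9*x1 + 9*x2, 3*x1 + 1*x2 = 23, 0 <= x_i <= 9
Step 1: y^k = 0.0, reduced costs: (9.0, 9.0)
  x^k = (0.0, 0.0), subgradient = b - a^T x = 23.0
  y^{k+1} = 0.0 + 0.05*23.0 = 1.15
Step 2: y^k = 1.15, reduced costs: (5.55, 7.85)
  x^k = (0.0, 0.0), subgradient = b - a^T x = 23.0
  y^{k+1} = 1.15 + 0.05*23.0 = 2.3
Step 3: y^k = 2.3, reduced costs: (2.1, 6.7)
  x^k = (0.0, 0.0), subgradient = b - a^T x = 23.0
  y^{k+1} = 2.3 + 0.05*23.0 = 3.45
Dual objective at y_3 = 3.45: reduced costs (-1.35, 5.55), box minimizer x = (9.0, 0.0)
g(y_3) = b*y + (c1 - a1*y)*x1 + (c2 - a2*y)*x2 = 23*3.45 + (-1.35)*9.0 + 5.55*0.0 = 79.35 - 12.15 + 0.0 = 67.2


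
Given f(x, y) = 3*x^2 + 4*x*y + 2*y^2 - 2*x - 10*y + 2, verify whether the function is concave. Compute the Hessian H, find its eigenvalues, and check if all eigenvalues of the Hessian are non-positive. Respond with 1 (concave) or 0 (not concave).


The Hessian of f(x,y) = 3*x^2 + 4*x*y + 2*y^2 - 2*x - 10*y + 2 is:
H = [[6, 4], [4, 4]]
Trace = 6 + 4 = 10
Determinant = 6*4 - (4)^2 = 8
Discriminant = (10)^2 - 4*8 = 68.0
Eigenvalues: lambda_1 = 0.8769, lambda_2 = 9.1231
The function is not concave.

0


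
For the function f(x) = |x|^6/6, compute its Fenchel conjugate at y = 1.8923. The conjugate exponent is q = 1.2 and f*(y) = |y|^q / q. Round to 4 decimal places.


The conjugate exponent q satisfies 1/p + 1/q = 1.
p = 6, so q = 6/(6 - 1) = 1.2
|y|^q = 1.8923^1.2 = 2.1498
f*(1.8923) = 2.1498 / 1.2 = 1.7915


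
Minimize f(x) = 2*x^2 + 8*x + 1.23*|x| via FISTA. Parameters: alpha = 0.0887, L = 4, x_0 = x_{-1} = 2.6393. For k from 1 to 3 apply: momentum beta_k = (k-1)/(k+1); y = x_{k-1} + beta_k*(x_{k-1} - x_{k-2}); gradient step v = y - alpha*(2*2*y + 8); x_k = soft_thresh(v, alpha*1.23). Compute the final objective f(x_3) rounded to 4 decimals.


FISTA on f(x) = 2*x^2 + 8*x + 1.23*|x|
L = 4, alpha = 0.0887
Iteration 1: beta = 0.0, y = 2.6393 + 0.0*(2.6393 - 2.6393) = 2.6393
  grad(y) = 18.5572, v = y - alpha*grad = 0.9933
  prox(v) = soft_thresh(0.9933, 0.1091) = 0.8842
Iteration 2: beta = 0.3333, y = 0.8842 + 0.3333*(0.8842 - 2.6393) = 0.2991
  grad(y) = 9.1965, v = y - alpha*grad = -0.5166
  prox(v) = soft_thresh(-0.5166, 0.1091) = -0.4075
Iteration 3: beta = 0.5, y = -0.4075 + 0.5*(-0.4075 - 0.8842) = -1.0533
  grad(y) = 3.7867, v = y - alpha*grad = -1.3892
  prox(v) = soft_thresh(-1.3892, 0.1091) = -1.2801
f(x_3) = 2*(-1.2801)^2 + 8*(-1.2801) + 1.23*|-1.2801| = -5.389


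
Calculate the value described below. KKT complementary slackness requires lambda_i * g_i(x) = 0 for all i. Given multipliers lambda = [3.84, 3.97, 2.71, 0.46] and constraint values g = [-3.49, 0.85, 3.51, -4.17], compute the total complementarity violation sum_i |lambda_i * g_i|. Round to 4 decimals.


KKT complementary slackness check:
lambda_1 * g_1 = 3.84 * -3.49 = -13.4016
lambda_2 * g_2 = 3.97 * 0.85 = 3.3745
lambda_3 * g_3 = 2.71 * 3.51 = 9.5121
lambda_4 * g_4 = 0.46 * -4.17 = -1.9182
Total violation = 13.4016 + 3.3745 + 9.5121 + 1.9182 = 28.2064


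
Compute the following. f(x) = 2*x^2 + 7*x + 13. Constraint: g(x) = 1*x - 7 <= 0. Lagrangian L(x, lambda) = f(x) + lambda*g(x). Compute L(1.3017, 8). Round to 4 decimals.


Step 1: Evaluate f(x).
f(1.3017) = 2*1.3017^2 + 7*1.3017 + 13 = 25.5007
Step 2: Evaluate g(x).
g(1.3017) = 1*1.3017 - 7 = -5.6983
Step 3: Compute Lagrangian.
L = 25.5007 + 8*-5.6983 = -20.0857


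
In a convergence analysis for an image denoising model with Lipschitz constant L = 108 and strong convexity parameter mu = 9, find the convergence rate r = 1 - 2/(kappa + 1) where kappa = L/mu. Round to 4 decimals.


Step 1: Compute the condition number.
kappa = L/mu = 108/9 = 12.0
Step 2: Compute the convergence rate.
r = 1 - 2/(kappa + 1) = 1 - 2*mu/(L + mu) = (L - mu)/(L + mu) = 99/117 = 0.8462


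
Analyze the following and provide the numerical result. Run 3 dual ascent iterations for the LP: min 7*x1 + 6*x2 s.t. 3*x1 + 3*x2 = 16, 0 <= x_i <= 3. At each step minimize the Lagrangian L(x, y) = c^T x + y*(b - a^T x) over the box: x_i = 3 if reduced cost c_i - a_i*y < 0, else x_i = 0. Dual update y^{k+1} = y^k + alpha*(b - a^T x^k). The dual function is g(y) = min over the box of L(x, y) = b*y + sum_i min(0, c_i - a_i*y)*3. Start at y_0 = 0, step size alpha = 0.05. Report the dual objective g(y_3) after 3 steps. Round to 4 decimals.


Dual ascent for LP: min 7*x1 + 6*x2, 3*x1 + 3*x2 = 16, 0 <= x_i <= 3
Step 1: y^k = 0.0, reduced costs: (7.0, 6.0)
  x^k = (0.0, 0.0), subgradient = b - a^T x = 16.0
  y^{k+1} = 0.0 + 0.05*16.0 = 0.8
Step 2: y^k = 0.8, reduced costs: (4.6, 3.6)
  x^k = (0.0, 0.0), subgradient = b - a^T x = 16.0
  y^{k+1} = 0.8 + 0.05*16.0 = 1.6
Step 3: y^k = 1.6, reduced costs: (2.2, 1.2)
  x^k = (0.0, 0.0), subgradient = b - a^T x = 16.0
  y^{k+1} = 1.6 + 0.05*16.0 = 2.4
Dual objective at y_3 = 2.4: reduced costs (-0.2, -1.2), box minimizer x = (3.0, 3.0)
g(y_3) = b*y + (c1 - a1*y)*x1 + (c2 - a2*y)*x2 = 16*2.4 + (-0.2)*3.0 + (-1.2)*3.0 = 38.4 - 0.6 - 3.6 = 34.2


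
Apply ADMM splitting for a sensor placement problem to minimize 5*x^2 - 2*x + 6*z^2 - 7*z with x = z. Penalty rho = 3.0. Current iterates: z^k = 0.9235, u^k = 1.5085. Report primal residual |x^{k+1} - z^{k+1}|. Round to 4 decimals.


ADMM iteration with rho = 3.0, z^k = 0.9235, u^k = 1.5085
Step 1: x-update.
Minimize 5*x^2 - 2*x + (3.0/2)*(x - 0.9235 + 1.5085)^2
FOC: (2*5 + 3.0)*x = 2 + 3.0*(0.9235 - 1.5085)
x^{k+1} = 0.0188
Step 2: z-update.
Minimize 6*z^2 - 7*z + (3.0/2)*(0.0188 - z + 1.5085)^2
FOC: (2*6 + 3.0)*z = 7 + 3.0*(0.0188 + 1.5085)
z^{k+1} = 0.7721
Step 3: u-update.
u^{k+1} = 1.5085 + 0.0188 - 0.7721 = 0.7552
Step 4: Primal residual = |0.0188 - 0.7721| = 0.7533


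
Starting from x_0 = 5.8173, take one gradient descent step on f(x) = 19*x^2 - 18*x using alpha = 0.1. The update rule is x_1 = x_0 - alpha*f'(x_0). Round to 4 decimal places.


We compute the gradient at x_0 and apply the update.
f'(x) = 38*x - 18
f'(5.8173) = 38*5.8173 - 18 = 203.0574
x_1 = 5.8173 - 0.1*203.0574 = -14.4884


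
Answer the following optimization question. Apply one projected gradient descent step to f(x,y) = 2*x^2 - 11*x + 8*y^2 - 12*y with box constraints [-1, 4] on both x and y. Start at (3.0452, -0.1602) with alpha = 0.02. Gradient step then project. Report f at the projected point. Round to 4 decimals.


Step 1: Compute gradient at (3.0452, -0.1602).
grad_x = 2*2*3.0452 - 11 = 1.1808
grad_y = 2*8*-0.1602 - 12 = -14.5632
Step 2: Gradient step.
x_raw = 3.0452 - 0.02*1.1808 = 3.0216
y_raw = -0.1602 - 0.02*-14.5632 = 0.1311
Step 3: Project onto [-1, 4].
x_proj = clip(3.0216) = 3.0216
y_proj = clip(0.1311) = 0.1311
Step 4: Evaluate f.
f(3.0216, 0.1311) = -16.4128


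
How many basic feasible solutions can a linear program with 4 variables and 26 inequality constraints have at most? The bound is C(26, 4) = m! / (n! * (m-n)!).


Each vertex corresponds to some choice of n active constraints out of m, so the number of vertices is at most C(m, n) = m! / (n!(m-n)!).
m = 26, n = 4
Numerator: 26 * 25 * 24 * 23
Denominator: 4! = 24
C(26, 4) = 14950


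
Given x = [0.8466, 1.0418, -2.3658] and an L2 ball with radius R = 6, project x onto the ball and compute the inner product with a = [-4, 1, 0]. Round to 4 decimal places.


Step 1: Compute ||x|| (intermediates to 6 decimals).
||x|| = sqrt(0.8466^2 + 1.0418^2 + (-2.3658)^2) = 2.720127
Step 2: Project.
Since ||x|| <= R, proj = x (no scaling needed).
proj(x) = [0.8466, 1.0418, -2.3658]
Step 3: Dot product.
a^T * proj(x) = -4*0.8466 + 1*1.0418 + 0*(-2.3658) = -2.3446


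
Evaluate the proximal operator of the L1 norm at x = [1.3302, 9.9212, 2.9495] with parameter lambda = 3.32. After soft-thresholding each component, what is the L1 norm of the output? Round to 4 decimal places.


Soft-thresholding with lambda = 3.32:
prox(1.3302) = sign(1.3302)*max(|1.3302| - 3.32, 0) = 0.0
prox(9.9212) = sign(9.9212)*max(|9.9212| - 3.32, 0) = 6.6012
prox(2.9495) = sign(2.9495)*max(|2.9495| - 3.32, 0) = 0.0
prox(x) = [0.0, 6.6012, 0.0]
||prox(x)||_1 = 0.0 + 6.6012 + 0.0 = 6.6012


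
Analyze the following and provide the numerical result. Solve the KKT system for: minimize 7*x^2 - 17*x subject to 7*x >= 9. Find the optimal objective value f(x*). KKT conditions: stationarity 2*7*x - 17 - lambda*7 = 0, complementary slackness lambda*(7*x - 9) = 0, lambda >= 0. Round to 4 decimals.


Step 1: Try lambda = 0 (constraint inactive).
x_unc = 17/(2*7) = 1.2143
Check: 7*1.2143 = 8.5001 < 9 -- violated!
Step 2: Constraint must be active: 7*x = 9
x* = 9/7 = 1.2857 (rounded; the exact value 9/7 is used below)
lambda = (2*7*(9/7) - 17)/7 = 0.1429
Step 3: Compute optimal value.
f(x*) = 7*(9/7)^2 - 17*(9/7) = -10.2857


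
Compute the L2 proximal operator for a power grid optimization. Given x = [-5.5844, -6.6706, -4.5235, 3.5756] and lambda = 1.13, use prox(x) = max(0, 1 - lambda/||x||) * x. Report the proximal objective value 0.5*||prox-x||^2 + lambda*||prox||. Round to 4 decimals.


Step 1: Compute ||x||.
||x|| = 10.4369
Step 2: Compute scaling factor.
scale = max(0, 1 - 1.13/10.4369) = 0.8917
Step 3: prox(x) = [-4.9798, -5.9484, -4.0337, 3.1885]
||prox(x)|| = 9.3069
Step 4: Proximal objective.
0.5*||prox-x||^2 = 0.6385
lambda*||prox|| = 10.5168
Total = 11.1553


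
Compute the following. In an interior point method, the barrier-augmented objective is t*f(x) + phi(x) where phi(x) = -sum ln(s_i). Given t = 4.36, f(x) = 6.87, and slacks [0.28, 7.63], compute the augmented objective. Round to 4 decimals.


Step 1: Compute log-barrier.
ln values: [-1.273, 2.0321]
phi = -(-1.273 + 2.0321) = -0.7591
Step 2: Compute augmented objective.
t*f(x) = 4.36*6.87 = 29.9532
Total = 29.9532 - 0.7591 = 29.1941


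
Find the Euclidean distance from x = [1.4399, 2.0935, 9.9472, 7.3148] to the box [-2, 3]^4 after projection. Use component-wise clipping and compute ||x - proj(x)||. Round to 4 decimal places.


Project each component onto [-2, 3].
clip(1.4399) = 1.4399, clip(2.0935) = 2.0935, clip(9.9472) = 3.0, clip(7.3148) = 3.0
Projection = [1.4399, 2.0935, 3.0, 3.0]
Squared diffs: [0.0, 0.0, 48.2636, 18.6175]
Distance = sqrt(66.8811) = 8.1781


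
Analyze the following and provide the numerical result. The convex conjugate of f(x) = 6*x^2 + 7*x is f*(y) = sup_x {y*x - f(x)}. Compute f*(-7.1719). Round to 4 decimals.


f*(y) = sup_x {y*x - a*x^2 - b*x} = sup_x {(y-b)*x - a*x^2}
FOC: (y - b) - 2a*x = 0 => x* = (y - b)/(2a)
x* = (-7.1719 - 7)/(2*6) = -1.181
f*(-7.1719) = (y-b)^2/(4a) = (-7.1719 - 7)^2/(4*6)
= 200.8427/24 = 8.3684


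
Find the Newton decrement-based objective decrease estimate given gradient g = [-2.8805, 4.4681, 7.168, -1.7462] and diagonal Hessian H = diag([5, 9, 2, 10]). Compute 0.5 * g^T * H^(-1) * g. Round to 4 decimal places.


Step 1: H is diagonal, so H^(-1) * g = [-0.5761, 0.4965, 3.584, -0.1746].
Step 2: g^T H^(-1) g = sum_i g_i^2 / H_ii
  = (-2.8805)^2/5 + (4.4681)^2/9 + (7.168)^2/2 + (-1.7462)^2/10
  = 1.6595 + 2.2182 + 25.6901 + 0.3049 = 29.8727
Step 3: Objective decrease = 0.5 * g^T H^(-1) g = 14.9364


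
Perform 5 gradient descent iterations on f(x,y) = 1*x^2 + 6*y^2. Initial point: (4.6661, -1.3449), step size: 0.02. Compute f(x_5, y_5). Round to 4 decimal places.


Gradient descent on f(x,y) = 1*x^2 + 6*y^2.
Starting point: (4.6661, -1.3449), alpha = 0.02
Step 1: grad_x = 2*1*4.6661 = 9.3322, grad_y = 2*6*-1.3449 = -16.1388
  x_1 = 4.6661 - 0.02*9.3322 = 4.4795
  y_1 = -1.3449 - 0.02*-16.1388 = -1.0221
Step 2: grad_x = 2*1*4.4795 = 8.9589, grad_y = 2*6*-1.0221 = -12.2655
  x_2 = 4.4795 - 0.02*8.9589 = 4.3003
  y_2 = -1.0221 - 0.02*-12.2655 = -0.7768
Step 3: grad_x = 2*1*4.3003 = 8.6006, grad_y = 2*6*-0.7768 = -9.3218
  x_3 = 4.3003 - 0.02*8.6006 = 4.1283
  y_3 = -0.7768 - 0.02*-9.3218 = -0.5904
Step 4: grad_x = 2*1*4.1283 = 8.2565, grad_y = 2*6*-0.5904 = -7.0845
  x_4 = 4.1283 - 0.02*8.2565 = 3.9631
  y_4 = -0.5904 - 0.02*-7.0845 = -0.4487
Step 5: grad_x = 2*1*3.9631 = 7.9263, grad_y = 2*6*-0.4487 = -5.3843
  x_5 = 3.9631 - 0.02*7.9263 = 3.8046
  y_5 = -0.4487 - 0.02*-5.3843 = -0.341
f(3.8046, -0.341) = 1*3.8046^2 + 6*(-0.341)^2 = 15.1728


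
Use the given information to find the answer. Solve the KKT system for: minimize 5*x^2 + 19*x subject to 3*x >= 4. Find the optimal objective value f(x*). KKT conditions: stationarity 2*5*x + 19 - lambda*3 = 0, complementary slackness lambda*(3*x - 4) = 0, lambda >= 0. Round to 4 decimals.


Step 1: Try lambda = 0 (constraint inactive).
x_unc = -19/(2*5) = -1.9
Check: 3*-1.9 = -5.7 < 4 -- violated!
Step 2: Constraint must be active: 3*x = 4
x* = 4/3 = 1.3333 (rounded; the exact value 4/3 is used below)
lambda = (2*5*(4/3) + 19)/3 = 10.7778
Step 3: Compute optimal value.
f(x*) = 5*(4/3)^2 + 19*(4/3) = 34.2222


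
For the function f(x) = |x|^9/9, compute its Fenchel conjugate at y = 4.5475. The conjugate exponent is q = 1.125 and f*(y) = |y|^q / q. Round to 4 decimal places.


The conjugate exponent q satisfies 1/p + 1/q = 1.
p = 9, so q = 9/(9 - 1) = 1.125
|y|^q = 4.5475^1.125 = 5.4953
f*(4.5475) = 5.4953 / 1.125 = 4.8847


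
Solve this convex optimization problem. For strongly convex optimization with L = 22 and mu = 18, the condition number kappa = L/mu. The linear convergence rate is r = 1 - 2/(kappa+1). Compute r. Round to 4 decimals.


Step 1: Compute the condition number.
kappa = L/mu = 22/18 = 1.2222
Step 2: Compute the convergence rate.
r = 1 - 2/(kappa + 1) = 1 - 2*mu/(L + mu) = (L - mu)/(L + mu) = 4/40 = 0.1


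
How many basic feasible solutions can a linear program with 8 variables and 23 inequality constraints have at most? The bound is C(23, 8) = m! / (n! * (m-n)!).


Each vertex corresponds to some choice of n active constraints out of m, so the number of vertices is at most C(m, n) = m! / (n!(m-n)!).
m = 23, n = 8
Numerator: 23 * 22 * 21 * 20 * 19 * 18 * 17 * 16
Denominator: 8! = 40320
C(23, 8) = 490314


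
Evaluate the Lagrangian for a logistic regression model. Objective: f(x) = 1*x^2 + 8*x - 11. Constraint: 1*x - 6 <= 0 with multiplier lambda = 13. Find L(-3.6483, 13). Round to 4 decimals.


Step 1: Evaluate f(x).
f(-3.6483) = 1*(-3.6483)^2 + 8*(-3.6483) - 11 = -26.8763
Step 2: Evaluate g(x).
g(-3.6483) = 1*-3.6483 - 6 = -9.6483
Step 3: Compute Lagrangian.
L = -26.8763 + 13*-9.6483 = -152.3042


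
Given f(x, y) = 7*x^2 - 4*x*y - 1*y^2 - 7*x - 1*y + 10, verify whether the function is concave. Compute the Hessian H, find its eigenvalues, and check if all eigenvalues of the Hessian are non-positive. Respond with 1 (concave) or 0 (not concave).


The Hessian of f(x,y) = 7*x^2 - 4*x*y - 1*y^2 - 7*x - 1*y + 10 is:
H = [[14, -4], [-4, -2]]
Trace = 14 - 2 = 12
Determinant = 14*-2 - (-4)^2 = -44
Discriminant = (12)^2 - 4*-44 = 320.0
Eigenvalues: lambda_1 = -2.9443, lambda_2 = 14.9443
The function is not concave.

0


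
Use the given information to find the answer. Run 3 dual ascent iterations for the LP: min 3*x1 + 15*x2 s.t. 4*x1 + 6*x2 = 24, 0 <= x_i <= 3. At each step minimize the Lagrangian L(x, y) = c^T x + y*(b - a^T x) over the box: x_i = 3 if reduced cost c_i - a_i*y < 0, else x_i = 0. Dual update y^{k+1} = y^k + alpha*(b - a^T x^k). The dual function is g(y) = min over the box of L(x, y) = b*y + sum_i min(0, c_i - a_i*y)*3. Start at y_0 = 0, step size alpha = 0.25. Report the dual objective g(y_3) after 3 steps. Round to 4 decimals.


Dual ascent for LP: min 3*x1 + 15*x2, 4*x1 + 6*x2 = 24, 0 <= x_i <= 3
Step 1: y^k = 0.0, reduced costs: (3.0, 15.0)
  x^k = (0.0, 0.0), subgradient = b - a^T x = 24.0
  y^{k+1} = 0.0 + 0.25*24.0 = 6.0
Step 2: y^k = 6.0, reduced costs: (-21.0, -21.0)
  x^k = (3.0, 3.0), subgradient = b - a^T x = -6.0
  y^{k+1} = 6.0 + 0.25*-6.0 = 4.5
Step 3: y^k = 4.5, reduced costs: (-15.0, -12.0)
  x^k = (3.0, 3.0), subgradient = b - a^T x = -6.0
  y^{k+1} = 4.5 + 0.25*-6.0 = 3.0
Dual objective at y_3 = 3.0: reduced costs (-9.0, -3.0), box minimizer x = (3.0, 3.0)
g(y_3) = b*y + (c1 - a1*y)*x1 + (c2 - a2*y)*x2 = 24*3.0 + (-9.0)*3.0 + (-3.0)*3.0 = 72.0 - 27.0 - 9.0 = 36.0


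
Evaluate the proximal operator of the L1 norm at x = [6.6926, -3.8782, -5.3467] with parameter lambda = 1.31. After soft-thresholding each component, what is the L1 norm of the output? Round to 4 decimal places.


Soft-thresholding with lambda = 1.31:
prox(6.6926) = sign(6.6926)*max(|6.6926| - 1.31, 0) = 5.3826
prox(-3.8782) = sign(-3.8782)*max(|-3.8782| - 1.31, 0) = -2.5682
prox(-5.3467) = sign(-5.3467)*max(|-5.3467| - 1.31, 0) = -4.0367
prox(x) = [5.3826, -2.5682, -4.0367]
||prox(x)||_1 = 5.3826 + 2.5682 + 4.0367 = 11.9875


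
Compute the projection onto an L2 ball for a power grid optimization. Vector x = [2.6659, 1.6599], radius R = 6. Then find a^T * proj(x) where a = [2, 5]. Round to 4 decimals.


Step 1: Compute ||x|| (intermediates to 6 decimals).
||x|| = sqrt(2.6659^2 + 1.6599^2) = 3.140428
Step 2: Project.
Since ||x|| <= R, proj = x (no scaling needed).
proj(x) = [2.6659, 1.6599]
Step 3: Dot product.
a^T * proj(x) = 2*2.6659 + 5*1.6599 = 13.6313


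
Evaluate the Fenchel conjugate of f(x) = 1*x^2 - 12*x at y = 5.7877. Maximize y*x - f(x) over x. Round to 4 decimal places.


f*(y) = sup_x {y*x - a*x^2 - b*x} = sup_x {(y-b)*x - a*x^2}
FOC: (y - b) - 2a*x = 0 => x* = (y - b)/(2a)
x* = (5.7877 + 12)/(2*1) = 8.8939
f*(5.7877) = (y-b)^2/(4a) = (5.7877 + 12)^2/(4*1)
= 316.4023/4 = 79.1006


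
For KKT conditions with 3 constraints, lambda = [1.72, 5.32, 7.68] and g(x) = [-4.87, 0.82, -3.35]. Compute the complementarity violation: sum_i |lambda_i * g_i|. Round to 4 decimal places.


KKT complementary slackness check:
lambda_1 * g_1 = 1.72 * -4.87 = -8.3764
lambda_2 * g_2 = 5.32 * 0.82 = 4.3624
lambda_3 * g_3 = 7.68 * -3.35 = -25.728
Total violation = 8.3764 + 4.3624 + 25.728 = 38.4668


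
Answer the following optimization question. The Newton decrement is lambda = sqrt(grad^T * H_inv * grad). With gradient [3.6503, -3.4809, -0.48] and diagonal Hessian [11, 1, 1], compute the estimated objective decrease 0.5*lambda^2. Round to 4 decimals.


Step 1: H is diagonal, so H^(-1) * g = [0.3318, -3.4809, -0.48].
Step 2: g^T H^(-1) g = sum_i g_i^2 / H_ii
  = (3.6503)^2/11 + (-3.4809)^2/1 + (-0.48)^2/1
  = 1.2113 + 12.1167 + 0.2304 = 13.5584
Step 3: Objective decrease = 0.5 * g^T H^(-1) g = 6.7792


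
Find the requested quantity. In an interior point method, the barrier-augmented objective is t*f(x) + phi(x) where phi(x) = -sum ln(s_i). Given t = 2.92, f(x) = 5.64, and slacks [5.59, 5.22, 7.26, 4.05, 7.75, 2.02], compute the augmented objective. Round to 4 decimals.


Step 1: Compute log-barrier.
ln values: [1.721, 1.6525, 1.9824, 1.3987, 2.0477, 0.7031]
phi = -(1.721 + 1.6525 + 1.9824 + 1.3987 + 2.0477 + 0.7031) = -9.5054
Step 2: Compute augmented objective.
t*f(x) = 2.92*5.64 = 16.4688
Total = 16.4688 - 9.5054 = 6.9634


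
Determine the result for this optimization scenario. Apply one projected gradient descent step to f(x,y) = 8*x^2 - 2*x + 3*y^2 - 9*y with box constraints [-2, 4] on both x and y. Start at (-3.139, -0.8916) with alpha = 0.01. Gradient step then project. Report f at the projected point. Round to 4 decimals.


Step 1: Compute gradient at (-3.139, -0.8916).
grad_x = 2*8*-3.139 - 2 = -52.224
grad_y = 2*3*-0.8916 - 9 = -14.3496
Step 2: Gradient step.
x_raw = -3.139 - 0.01*-52.224 = -2.6168
y_raw = -0.8916 - 0.01*-14.3496 = -0.7481
Step 3: Project onto [-2, 4].
x_proj = clip(-2.6168) = -2.0
y_proj = clip(-0.7481) = -0.7481
Step 4: Evaluate f.
f(-2.0, -0.7481) = 44.4119


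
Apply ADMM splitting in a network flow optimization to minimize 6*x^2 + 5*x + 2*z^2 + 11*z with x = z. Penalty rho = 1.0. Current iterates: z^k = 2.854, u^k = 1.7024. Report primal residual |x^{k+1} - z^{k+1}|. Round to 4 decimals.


ADMM iteration with rho = 1.0, z^k = 2.854, u^k = 1.7024
Step 1: x-update.
Minimize 6*x^2 + 5*x + (1.0/2)*(x - 2.854 + 1.7024)^2
FOC: (2*6 + 1.0)*x = -5 + 1.0*(2.854 - 1.7024)
x^{k+1} = -0.296
Step 2: z-update.
Minimize 2*z^2 + 11*z + (1.0/2)*(-0.296 - z + 1.7024)^2
FOC: (2*2 + 1.0)*z = -11 + 1.0*(-0.296 + 1.7024)
z^{k+1} = -1.9187
Step 3: u-update.
u^{k+1} = 1.7024 - 0.296 + 1.9187 = 3.3251
Step 4: Primal residual = |-0.296 + 1.9187| = 1.6227


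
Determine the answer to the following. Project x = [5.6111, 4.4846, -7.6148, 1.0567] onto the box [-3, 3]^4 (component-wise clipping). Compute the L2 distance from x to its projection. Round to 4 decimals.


Project each component onto [-3, 3].
clip(5.6111) = 3.0, clip(4.4846) = 3.0, clip(-7.6148) = -3.0, clip(1.0567) = 1.0567
Projection = [3.0, 3.0, -3.0, 1.0567]
Squared diffs: [6.8178, 2.204, 21.2964, 0.0]
Distance = sqrt(30.3182) = 5.5062


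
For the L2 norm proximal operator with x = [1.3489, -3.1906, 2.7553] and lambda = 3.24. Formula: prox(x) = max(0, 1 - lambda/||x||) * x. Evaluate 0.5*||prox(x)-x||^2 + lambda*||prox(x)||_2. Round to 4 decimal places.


Step 1: Compute ||x||.
||x|| = 4.4262
Step 2: Compute scaling factor.
scale = max(0, 1 - 3.24/4.4262) = 0.268
Step 3: prox(x) = [0.3615, -0.8551, 0.7384]
||prox(x)|| = 1.1862
Step 4: Proximal objective.
0.5*||prox-x||^2 = 5.2488
lambda*||prox|| = 3.8433
Total = 9.092


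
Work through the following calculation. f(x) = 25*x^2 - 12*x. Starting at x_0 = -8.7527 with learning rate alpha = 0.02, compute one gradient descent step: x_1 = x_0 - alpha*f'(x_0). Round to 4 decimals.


We compute the gradient at x_0 and apply the update.
f'(x) = 50*x - 12
f'(-8.7527) = 50*-8.7527 - 12 = -449.635
x_1 = -8.7527 - 0.02*-449.635 = 0.24


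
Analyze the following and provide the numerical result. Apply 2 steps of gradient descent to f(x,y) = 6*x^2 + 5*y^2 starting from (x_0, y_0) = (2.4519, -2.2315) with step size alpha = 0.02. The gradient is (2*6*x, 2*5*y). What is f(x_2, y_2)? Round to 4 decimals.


Gradient descent on f(x,y) = 6*x^2 + 5*y^2.
Starting point: (2.4519, -2.2315), alpha = 0.02
Step 1: grad_x = 2*6*2.4519 = 29.4228, grad_y = 2*5*-2.2315 = -22.315
  x_1 = 2.4519 - 0.02*29.4228 = 1.8634
  y_1 = -2.2315 - 0.02*-22.315 = -1.7852
Step 2: grad_x = 2*6*1.8634 = 22.3613, grad_y = 2*5*-1.7852 = -17.852
  x_2 = 1.8634 - 0.02*22.3613 = 1.4162
  y_2 = -1.7852 - 0.02*-17.852 = -1.4282
f(1.4162, -1.4282) = 6*1.4162^2 + 5*(-1.4282)^2 = 22.2322


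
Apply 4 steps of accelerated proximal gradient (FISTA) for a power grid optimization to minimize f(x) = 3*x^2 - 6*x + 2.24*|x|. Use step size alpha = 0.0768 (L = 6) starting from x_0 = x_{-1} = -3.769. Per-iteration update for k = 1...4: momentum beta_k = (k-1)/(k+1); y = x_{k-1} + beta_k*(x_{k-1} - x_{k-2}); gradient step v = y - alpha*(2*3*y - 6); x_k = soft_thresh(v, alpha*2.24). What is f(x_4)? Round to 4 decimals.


FISTA on f(x) = 3*x^2 - 6*x + 2.24*|x|
L = 6, alpha = 0.0768
Iteration 1: beta = 0.0, y = -3.769 + 0.0*(-3.769 + 3.769) = -3.769
  grad(y) = -28.614, v = y - alpha*grad = -1.5714
  prox(v) = soft_thresh(-1.5714, 0.172) = -1.3994
Iteration 2: beta = 0.3333, y = -1.3994 + 0.3333*(-1.3994 + 3.769) = -0.6096
  grad(y) = -9.6573, v = y - alpha*grad = 0.1321
  prox(v) = soft_thresh(0.1321, 0.172) = 0.0
Iteration 3: beta = 0.5, y = 0.0 + 0.5*(0.0 + 1.3994) = 0.6997
  grad(y) = -1.8018, v = y - alpha*grad = 0.8381
  prox(v) = soft_thresh(0.8381, 0.172) = 0.666
Iteration 4: beta = 0.6, y = 0.666 + 0.6*(0.666 - 0.0) = 1.0657
  grad(y) = 0.3941, v = y - alpha*grad = 1.0354
  prox(v) = soft_thresh(1.0354, 0.172) = 0.8634
f(x_4) = 3*0.8634^2 - 6*0.8634 + 2.24*|0.8634| = -1.01


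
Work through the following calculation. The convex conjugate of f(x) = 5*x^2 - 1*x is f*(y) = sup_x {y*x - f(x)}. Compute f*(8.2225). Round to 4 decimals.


f*(y) = sup_x {y*x - a*x^2 - b*x} = sup_x {(y-b)*x - a*x^2}
FOC: (y - b) - 2a*x = 0 => x* = (y - b)/(2a)
x* = (8.2225 + 1)/(2*5) = 0.9223
f*(8.2225) = (y-b)^2/(4a) = (8.2225 + 1)^2/(4*5)
= 85.0545/20 = 4.2527


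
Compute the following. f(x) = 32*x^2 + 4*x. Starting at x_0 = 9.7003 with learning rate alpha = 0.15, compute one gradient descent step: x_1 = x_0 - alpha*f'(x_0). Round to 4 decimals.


We compute the gradient at x_0 and apply the update.
f'(x) = 64*x + 4
f'(9.7003) = 64*9.7003 + 4 = 624.8192
x_1 = 9.7003 - 0.15*624.8192 = -84.0226


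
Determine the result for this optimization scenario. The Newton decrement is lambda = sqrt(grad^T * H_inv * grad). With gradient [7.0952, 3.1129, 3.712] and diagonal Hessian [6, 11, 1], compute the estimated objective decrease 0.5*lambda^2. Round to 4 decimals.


Step 1: H is diagonal, so H^(-1) * g = [1.1825, 0.283, 3.712].
Step 2: g^T H^(-1) g = sum_i g_i^2 / H_ii
  = (7.0952)^2/6 + (3.1129)^2/11 + (3.712)^2/1
  = 8.3903 + 0.8809 + 13.7789 = 23.0502
Step 3: Objective decrease = 0.5 * g^T H^(-1) g = 11.5251


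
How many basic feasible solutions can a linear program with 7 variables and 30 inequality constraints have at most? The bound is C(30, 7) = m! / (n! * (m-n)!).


Each vertex corresponds to some choice of n active constraints out of m, so the number of vertices is at most C(m, n) = m! / (n!(m-n)!).
m = 30, n = 7
Numerator: 30 * 29 * 28 * 27 * 26 * 25 * 24
Denominator: 7! = 5040
C(30, 7) = 2035800


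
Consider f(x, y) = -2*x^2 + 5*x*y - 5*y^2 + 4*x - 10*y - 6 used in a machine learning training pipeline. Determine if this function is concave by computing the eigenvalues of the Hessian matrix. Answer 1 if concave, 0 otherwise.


The Hessian of f(x,y) = -2*x^2 + 5*x*y - 5*y^2 + 4*x - 10*y - 6 is:
H = [[-4, 5], [5, -10]]
Trace = -4 - 10 = -14
Determinant = -4*-10 - (5)^2 = 15
Discriminant = (-14)^2 - 4*15 = 136.0
Eigenvalues: lambda_1 = -12.831, lambda_2 = -1.169
The function is concave.

1


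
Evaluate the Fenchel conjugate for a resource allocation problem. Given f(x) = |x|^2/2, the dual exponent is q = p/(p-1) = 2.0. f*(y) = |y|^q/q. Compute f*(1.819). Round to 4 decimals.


The conjugate exponent q satisfies 1/p + 1/q = 1.
p = 2, so q = 2/(2 - 1) = 2.0
|y|^q = 1.819^2.0 = 3.3088
f*(1.819) = 3.3088 / 2.0 = 1.6544


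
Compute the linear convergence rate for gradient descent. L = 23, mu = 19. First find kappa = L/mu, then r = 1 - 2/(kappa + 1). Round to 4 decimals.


Step 1: Compute the condition number.
kappa = L/mu = 23/19 = 1.2105
Step 2: Compute the convergence rate.
r = 1 - 2/(kappa + 1) = 1 - 2*mu/(L + mu) = (L - mu)/(L + mu) = 4/42 = 0.0952


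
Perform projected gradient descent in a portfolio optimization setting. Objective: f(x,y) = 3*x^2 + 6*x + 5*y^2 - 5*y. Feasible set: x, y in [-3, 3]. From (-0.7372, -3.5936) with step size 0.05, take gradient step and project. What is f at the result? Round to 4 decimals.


Step 1: Compute gradient at (-0.7372, -3.5936).
grad_x = 2*3*-0.7372 + 6 = 1.5768
grad_y = 2*5*-3.5936 - 5 = -40.936
Step 2: Gradient step.
x_raw = -0.7372 - 0.05*1.5768 = -0.816
y_raw = -3.5936 - 0.05*-40.936 = -1.5468
Step 3: Project onto [-3, 3].
x_proj = clip(-0.816) = -0.816
y_proj = clip(-1.5468) = -1.5468
Step 4: Evaluate f.
f(-0.816, -1.5468) = 16.7985


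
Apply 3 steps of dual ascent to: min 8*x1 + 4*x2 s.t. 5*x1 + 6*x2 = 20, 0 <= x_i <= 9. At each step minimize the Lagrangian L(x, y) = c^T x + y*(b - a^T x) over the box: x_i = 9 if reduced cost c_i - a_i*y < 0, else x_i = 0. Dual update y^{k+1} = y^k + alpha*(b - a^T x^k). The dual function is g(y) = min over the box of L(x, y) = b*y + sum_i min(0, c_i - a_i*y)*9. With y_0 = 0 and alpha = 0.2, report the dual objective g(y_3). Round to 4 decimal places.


Dual ascent for LP: min 8*x1 + 4*x2, 5*x1 + 6*x2 = 20, 0 <= x_i <= 9
Step 1: y^k = 0.0, reduced costs: (8.0, 4.0)
  x^k = (0.0, 0.0), subgradient = b - a^T x = 20.0
  y^{k+1} = 0.0 + 0.2*20.0 = 4.0
Step 2: y^k = 4.0, reduced costs: (-12.0, -20.0)
  x^k = (9.0, 9.0), subgradient = b - a^T x = -79.0
  y^{k+1} = 4.0 + 0.2*-79.0 = -11.8
Step 3: y^k = -11.8, reduced costs: (67.0, 74.8)
  x^k = (0.0, 0.0), subgradient = b - a^T x = 20.0
  y^{k+1} = -11.8 + 0.2*20.0 = -7.8
Dual objective at y_3 = -7.8: reduced costs (47.0, 50.8), box minimizer x = (0.0, 0.0)
g(y_3) = b*y + (c1 - a1*y)*x1 + (c2 - a2*y)*x2 = 20*(-7.8) + 47.0*0.0 + 50.8*0.0 = -156.0 + 0.0 + 0.0 = -156.0
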